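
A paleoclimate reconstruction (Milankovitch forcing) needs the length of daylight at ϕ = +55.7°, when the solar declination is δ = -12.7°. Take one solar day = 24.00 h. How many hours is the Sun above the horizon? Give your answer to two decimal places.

cos h₀ = −tan ϕ · tan δ = −tan(+55.7°) × tan(-12.700°) = 0.3304, so h₀ = 1.2341 rad = 70.71°.
Daylight = 2h₀/(2π) × 24.00 h = (1.2341/π) × 24.00 = 9.43 h.

9.43 h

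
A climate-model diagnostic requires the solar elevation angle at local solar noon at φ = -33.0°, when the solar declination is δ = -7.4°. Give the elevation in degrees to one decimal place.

64.4°

At local noon the hour angle is zero, so the zenith angle equals |φ − δ| = |-33.0° − (-7.400°)| = 25.600°.
Elevation = 90° − 25.600° = 64.4°.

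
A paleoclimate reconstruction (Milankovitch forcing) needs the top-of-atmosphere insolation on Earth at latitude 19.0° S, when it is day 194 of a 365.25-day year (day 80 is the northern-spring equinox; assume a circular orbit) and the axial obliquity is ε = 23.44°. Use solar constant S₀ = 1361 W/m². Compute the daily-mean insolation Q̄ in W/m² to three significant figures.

Q̄ ≈ 303 W/m²

Solar longitude: λ_s = 360° × (194 − 80)/365.25 = 112.361°.
sin δ = sin 23.44° × sin 112.361° = 0.36788, so δ = +21.585°.
cos H₀ = −tan(-19.0°) tan(+21.585°) = 0.1362, H₀ = 1.4341 rad.
Bracket: H₀ sin φ sin δ + cos φ cos δ sin H₀ = 1.4341×-0.32557×0.36788 + 0.94552×0.92987×0.99068 = -0.171763 + 0.871016 = 0.699253.
Q̄ = (S₀/π) × [bracket] = (1361/π) × 0.699253 = 302.9 W/m².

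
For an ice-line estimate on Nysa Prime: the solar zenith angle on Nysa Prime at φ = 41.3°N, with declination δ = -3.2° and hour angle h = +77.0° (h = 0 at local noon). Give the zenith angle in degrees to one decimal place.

cos θ_z = sin φ sin δ + cos φ cos δ cos h = -0.036842 + 0.168734 = 0.131892.
θ_z = arccos(0.131892) = 82.4°.

θ_z = 82.4°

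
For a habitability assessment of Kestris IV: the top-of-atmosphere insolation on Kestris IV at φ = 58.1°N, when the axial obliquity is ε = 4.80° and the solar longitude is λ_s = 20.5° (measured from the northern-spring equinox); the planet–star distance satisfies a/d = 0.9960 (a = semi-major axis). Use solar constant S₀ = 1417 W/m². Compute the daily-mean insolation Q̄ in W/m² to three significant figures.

Solar declination: sin δ = sin ε · sin λ_s = sin 4.80° × sin 20.5° = 0.02930, so δ = +1.679°.
cos H₀ = −tan(+58.1°) tan(+1.679°) = -0.0471, H₀ = 1.6179 rad.
Bracket: H₀ sin φ sin δ + cos φ cos δ sin H₀ = 1.6179×0.84897×0.02930 + 0.52844×0.99957×0.99889 = 0.040245 + 0.527626 = 0.567871.
Inverse-square distance factor (a/d)² = 0.9960² = 0.992016.
Q̄ = (S₀/π) × 0.992016 × [bracket] = (1417/π) × 0.992016 × 0.567871 = 254.1 W/m².

Q̄ ≈ 254 W/m²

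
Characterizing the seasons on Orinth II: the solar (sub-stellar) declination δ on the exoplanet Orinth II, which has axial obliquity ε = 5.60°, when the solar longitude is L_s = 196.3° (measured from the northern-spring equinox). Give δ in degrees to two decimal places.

δ = -1.57°

sin δ = sin ε · sin L_s = sin 5.60° × sin 196.3° = -0.027388.
δ = arcsin(-0.027388) = -1.57°.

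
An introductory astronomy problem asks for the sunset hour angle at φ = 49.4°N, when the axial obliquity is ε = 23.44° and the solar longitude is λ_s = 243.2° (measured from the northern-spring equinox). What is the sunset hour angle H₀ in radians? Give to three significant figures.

Solar declination: sin δ = sin ε · sin λ_s = sin 23.44° × sin 243.2° = -0.35506, so δ = -20.797°.
cos H₀ = −tan φ · tan δ = −tan(+49.4°) × tan(-20.797°) = 0.4431, so H₀ = 1.1117 rad = 63.70°.

H₀ = 1.11 rad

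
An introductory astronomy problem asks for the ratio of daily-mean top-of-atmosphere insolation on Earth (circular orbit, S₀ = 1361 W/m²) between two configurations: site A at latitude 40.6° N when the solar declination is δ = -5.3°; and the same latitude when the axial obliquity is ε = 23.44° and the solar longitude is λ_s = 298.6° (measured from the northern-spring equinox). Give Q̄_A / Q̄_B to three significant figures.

— Configuration A (φ=+40.6°):
cos H₀ = −tan(+40.6°) tan(-5.300°) = 0.0795, H₀ = 1.4912 rad.
Bracket: H₀ sin φ sin δ + cos φ cos δ sin H₀ = 1.4912×0.65077×-0.09237 + 0.75927×0.99572×0.99683 = -0.089638 + 0.753624 = 0.663986.
Q̄ = (S₀/π) × [bracket] = (1361/π) × 0.663986 = 287.65 W/m².
— Configuration B (φ=+40.6°):
Solar declination: sin δ = sin ε · sin λ_s = sin 23.44° × sin 298.6° = -0.34925, so δ = -20.442°.
cos H₀ = −tan(+40.6°) tan(-20.442°) = 0.3195, H₀ = 1.2456 rad.
Bracket: H₀ sin φ sin δ + cos φ cos δ sin H₀ = 1.2456×0.65077×-0.34925 + 0.75927×0.93703×0.94760 = -0.283102 + 0.674178 = 0.391076.
Q̄ = (S₀/π) × [bracket] = (1361/π) × 0.391076 = 169.42 W/m².
Ratio Q̄_A / Q̄_B = 287.65 / 169.42 = 1.698.

Q̄_A / Q̄_B ≈ 1.70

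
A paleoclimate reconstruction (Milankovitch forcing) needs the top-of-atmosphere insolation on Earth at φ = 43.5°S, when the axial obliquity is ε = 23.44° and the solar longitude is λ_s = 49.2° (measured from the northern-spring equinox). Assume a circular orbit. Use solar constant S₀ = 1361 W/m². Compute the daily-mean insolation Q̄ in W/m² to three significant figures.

Solar declination: sin δ = sin ε · sin λ_s = sin 23.44° × sin 49.2° = 0.30112, so δ = +17.525°.
cos H₀ = −tan(-43.5°) tan(+17.525°) = 0.2997, H₀ = 1.2665 rad.
Bracket: H₀ sin φ sin δ + cos φ cos δ sin H₀ = 1.2665×-0.68835×0.30112 + 0.72537×0.95359×0.95404 = -0.262515 + 0.659915 = 0.397400.
Q̄ = (S₀/π) × [bracket] = (1361/π) × 0.397400 = 172.2 W/m².

Q̄ ≈ 172 W/m²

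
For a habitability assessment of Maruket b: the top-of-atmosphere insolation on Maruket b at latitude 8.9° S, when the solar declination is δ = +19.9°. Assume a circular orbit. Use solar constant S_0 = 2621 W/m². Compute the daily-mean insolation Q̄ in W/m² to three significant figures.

cos h₀ = −tan(-8.9°) tan(+19.900°) = 0.0567, h₀ = 1.5141 rad.
Bracket: h₀ sin ϕ sin δ + cos ϕ cos δ sin h₀ = 1.5141×-0.15471×0.34038 + 0.98796×0.94029×0.99839 = -0.079733 + 0.927473 = 0.847740.
Q̄ = (S_0/π) × [bracket] = (2621/π) × 0.847740 = 707.3 W/m².

Q̄ ≈ 707 W/m²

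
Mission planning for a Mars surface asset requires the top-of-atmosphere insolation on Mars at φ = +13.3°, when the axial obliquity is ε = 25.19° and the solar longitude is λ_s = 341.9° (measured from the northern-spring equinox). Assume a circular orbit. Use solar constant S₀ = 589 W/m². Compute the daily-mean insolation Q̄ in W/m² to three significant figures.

Solar declination: sin δ = sin ε · sin λ_s = sin 25.19° × sin 341.9° = -0.13223, so δ = -7.599°.
cos H₀ = −tan(+13.3°) tan(-7.599°) = 0.0315, H₀ = 1.5393 rad.
Bracket: H₀ sin φ sin δ + cos φ cos δ sin H₀ = 1.5393×0.23005×-0.13223 + 0.97318×0.99122×0.99950 = -0.046825 + 0.964153 = 0.917328.
Q̄ = (S₀/π) × [bracket] = (589/π) × 0.917328 = 172.0 W/m².

Q̄ ≈ 172 W/m²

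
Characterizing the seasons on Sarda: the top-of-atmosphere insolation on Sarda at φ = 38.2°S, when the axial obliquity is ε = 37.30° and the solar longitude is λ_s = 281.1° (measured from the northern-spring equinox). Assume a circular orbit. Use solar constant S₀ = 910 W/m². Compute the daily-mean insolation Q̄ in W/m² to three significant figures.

Q̄ ≈ 382 W/m²

Solar declination: sin δ = sin ε · sin λ_s = sin 37.30° × sin 281.1° = -0.59465, so δ = -36.488°.
cos H₀ = −tan(-38.2°) tan(-36.488°) = -0.5820, H₀ = 2.1920 rad.
Bracket: H₀ sin φ sin δ + cos φ cos δ sin H₀ = 2.1920×-0.61841×-0.59465 + 0.78586×0.80398×0.81316 = 0.806081 + 0.513767 = 1.319848.
Q̄ = (S₀/π) × [bracket] = (910/π) × 1.319848 = 382.3 W/m².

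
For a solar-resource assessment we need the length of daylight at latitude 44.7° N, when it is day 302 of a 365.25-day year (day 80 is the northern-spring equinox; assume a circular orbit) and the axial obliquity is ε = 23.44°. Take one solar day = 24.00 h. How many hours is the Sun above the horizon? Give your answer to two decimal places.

10.03 h

Solar longitude: λ_s = 360° × (302 − 80)/365.25 = 218.809°.
sin δ = sin 23.44° × sin 218.809° = -0.24930, so δ = -14.436°.
cos H₀ = −tan φ · tan δ = −tan(+44.7°) × tan(-14.436°) = 0.2548, so H₀ = 1.3132 rad = 75.24°.
Daylight = 2H₀/(2π) × 24.00 h = (1.3132/π) × 24.00 = 10.03 h.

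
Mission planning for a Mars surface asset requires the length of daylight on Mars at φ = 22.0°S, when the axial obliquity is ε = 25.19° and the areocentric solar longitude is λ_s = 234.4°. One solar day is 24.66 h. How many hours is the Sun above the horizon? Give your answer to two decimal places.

sin δ = sin 25.19° × sin 234.4° = -0.34607, so δ = -20.247°.
cos H₀ = −tan φ · tan δ = −tan(-22.0°) × tan(-20.247°) = -0.1490, so H₀ = 1.7204 rad = 98.57°.
Daylight = 2H₀/(2π) × 24.66 h = (1.7204/π) × 24.66 = 13.50 h.

13.50 h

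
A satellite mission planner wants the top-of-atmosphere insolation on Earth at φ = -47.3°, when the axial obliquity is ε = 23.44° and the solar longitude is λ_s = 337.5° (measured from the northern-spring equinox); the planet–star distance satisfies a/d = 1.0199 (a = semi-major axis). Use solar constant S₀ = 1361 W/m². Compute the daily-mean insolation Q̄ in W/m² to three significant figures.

Q̄ ≈ 385 W/m²

Solar declination: sin δ = sin ε · sin λ_s = sin 23.44° × sin 337.5° = -0.15223, so δ = -8.756°.
cos H₀ = −tan(-47.3°) tan(-8.756°) = -0.1669, H₀ = 1.7385 rad.
Bracket: H₀ sin φ sin δ + cos φ cos δ sin H₀ = 1.7385×-0.73491×-0.15223 + 0.67816×0.98835×0.98597 = 0.194495 + 0.660856 = 0.855351.
Inverse-square distance factor (a/d)² = 1.0199² = 1.040196.
Q̄ = (S₀/π) × 1.040196 × [bracket] = (1361/π) × 1.040196 × 0.855351 = 385.4 W/m².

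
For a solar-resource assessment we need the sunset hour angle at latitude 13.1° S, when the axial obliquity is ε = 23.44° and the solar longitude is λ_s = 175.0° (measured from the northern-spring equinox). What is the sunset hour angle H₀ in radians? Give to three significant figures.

H₀ = 1.56 rad

Solar declination: sin δ = sin ε · sin λ_s = sin 23.44° × sin 175.0° = 0.03467, so δ = +1.987°.
cos H₀ = −tan φ · tan δ = −tan(-13.1°) × tan(+1.987°) = 0.0081, so H₀ = 1.5627 rad = 89.54°.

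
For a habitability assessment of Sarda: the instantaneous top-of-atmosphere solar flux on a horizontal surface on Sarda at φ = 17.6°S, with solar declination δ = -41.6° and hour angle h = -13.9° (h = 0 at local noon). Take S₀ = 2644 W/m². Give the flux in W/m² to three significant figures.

cos θ_z = sin φ sin δ + cos φ cos δ cos h = 0.200751 + 0.691921 = 0.892672.
Flux = S₀ · cos θ_z = 2644 × 0.892672 = 2360 W/m².

2.36e+03 W/m²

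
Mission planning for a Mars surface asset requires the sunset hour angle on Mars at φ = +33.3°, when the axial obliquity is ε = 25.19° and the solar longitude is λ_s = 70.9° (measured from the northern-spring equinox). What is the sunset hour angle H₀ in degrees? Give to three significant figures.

H₀ = 107°

Solar declination: sin δ = sin ε · sin λ_s = sin 25.19° × sin 70.9° = 0.40219, so δ = +23.715°.
cos H₀ = −tan φ · tan δ = −tan(+33.3°) × tan(+23.715°) = -0.2886, so H₀ = 1.8635 rad = 106.77°.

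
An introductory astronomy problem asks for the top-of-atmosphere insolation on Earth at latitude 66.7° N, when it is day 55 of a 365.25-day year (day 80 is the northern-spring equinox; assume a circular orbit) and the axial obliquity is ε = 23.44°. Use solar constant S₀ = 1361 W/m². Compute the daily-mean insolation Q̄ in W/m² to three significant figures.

Q̄ ≈ 78.4 W/m²

Solar longitude: λ_s = 360° × (55 − 80)/365.25 = -24.641°, i.e. -24.641° + 360° = 335.359°.
sin δ = sin 23.44° × sin 335.359° = -0.16585, so δ = -9.547°.
cos H₀ = −tan(+66.7°) tan(-9.547°) = 0.3905, H₀ = 1.1696 rad.
Bracket: H₀ sin φ sin δ + cos φ cos δ sin H₀ = 1.1696×0.91845×-0.16585 + 0.39555×0.98615×0.92060 = -0.178159 + 0.359100 = 0.180941.
Q̄ = (S₀/π) × [bracket] = (1361/π) × 0.180941 = 78.39 W/m².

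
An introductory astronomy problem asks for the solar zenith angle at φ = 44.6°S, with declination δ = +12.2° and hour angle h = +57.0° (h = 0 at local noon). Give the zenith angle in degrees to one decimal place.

θ_z = 76.7°

cos θ_z = sin φ sin δ + cos φ cos δ cos h = -0.148382 + 0.379039 = 0.230657.
θ_z = arccos(0.230657) = 76.7°.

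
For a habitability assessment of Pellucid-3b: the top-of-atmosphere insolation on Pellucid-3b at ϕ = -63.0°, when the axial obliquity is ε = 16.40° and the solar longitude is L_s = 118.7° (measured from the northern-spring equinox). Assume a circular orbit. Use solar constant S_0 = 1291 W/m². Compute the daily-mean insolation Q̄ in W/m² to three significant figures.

Q̄ ≈ 61.6 W/m²

Solar declination: sin δ = sin ε · sin L_s = sin 16.40° × sin 118.7° = 0.24765, so δ = +14.339°.
cos h₀ = −tan(-63.0°) tan(+14.339°) = 0.5017, h₀ = 1.0453 rad.
Bracket: h₀ sin ϕ sin δ + cos ϕ cos δ sin h₀ = 1.0453×-0.89101×0.24765 + 0.45399×0.96885×0.86505 = -0.230654 + 0.380491 = 0.149837.
Q̄ = (S_0/π) × [bracket] = (1291/π) × 0.149837 = 61.57 W/m².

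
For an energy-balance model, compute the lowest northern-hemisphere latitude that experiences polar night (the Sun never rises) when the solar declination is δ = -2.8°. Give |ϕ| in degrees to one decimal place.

|ϕ| = 87.2°

Polar night requires cos h₀ = −tan ϕ tan δ ≥ 1, i.e. tan ϕ tan δ ≤ −1.
The boundary is |tan ϕ| · |tan δ| = 1, so |ϕ| = 90° − |δ| = 90° − 2.8° = 87.2° in the northern hemisphere.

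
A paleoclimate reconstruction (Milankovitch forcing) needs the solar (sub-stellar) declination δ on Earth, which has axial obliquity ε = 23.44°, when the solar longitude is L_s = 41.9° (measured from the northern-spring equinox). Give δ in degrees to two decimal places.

δ = +15.41°

sin δ = sin ε · sin L_s = sin 23.44° × sin 41.9° = 0.265656.
δ = arcsin(0.265656) = +15.41°.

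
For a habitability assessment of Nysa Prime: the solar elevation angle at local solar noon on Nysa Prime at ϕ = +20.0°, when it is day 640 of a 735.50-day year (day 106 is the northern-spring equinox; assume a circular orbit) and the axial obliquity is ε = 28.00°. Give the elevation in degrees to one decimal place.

Solar longitude: L_s = 360° × (640 − 106)/735.50 = 261.373°.
sin δ = sin 28.00° × sin 261.373° = -0.46416, so δ = -27.656°.
At local noon the hour angle is zero, so the zenith angle equals |ϕ − δ| = |+20.0° − (-27.656°)| = 47.656°.
Elevation = 90° − 47.656° = 42.3°.

42.3°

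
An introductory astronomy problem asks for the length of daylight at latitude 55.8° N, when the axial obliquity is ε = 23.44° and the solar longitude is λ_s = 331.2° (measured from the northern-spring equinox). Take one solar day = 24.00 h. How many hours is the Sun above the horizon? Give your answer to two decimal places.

Solar declination: sin δ = sin ε · sin λ_s = sin 23.44° × sin 331.2° = -0.19164, so δ = -11.048°.
cos H₀ = −tan φ · tan δ = −tan(+55.8°) × tan(-11.048°) = 0.2873, so H₀ = 1.2794 rad = 73.30°.
Daylight = 2H₀/(2π) × 24.00 h = (1.2794/π) × 24.00 = 9.77 h.

9.77 h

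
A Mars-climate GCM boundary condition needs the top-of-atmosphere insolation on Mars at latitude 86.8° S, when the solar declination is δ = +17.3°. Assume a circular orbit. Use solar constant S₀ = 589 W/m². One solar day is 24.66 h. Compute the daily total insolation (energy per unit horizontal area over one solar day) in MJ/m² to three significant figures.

cos H₀ = −tan(-86.8°) tan(+17.300°) = 5.5710 ≥ 1 ⇒ polar night, H₀ = 0 and Q̄ = 0.
Daily total = Q̄ × 24.66 h × 3600 s/h = 0.00 MJ/m².

0.00 MJ/m²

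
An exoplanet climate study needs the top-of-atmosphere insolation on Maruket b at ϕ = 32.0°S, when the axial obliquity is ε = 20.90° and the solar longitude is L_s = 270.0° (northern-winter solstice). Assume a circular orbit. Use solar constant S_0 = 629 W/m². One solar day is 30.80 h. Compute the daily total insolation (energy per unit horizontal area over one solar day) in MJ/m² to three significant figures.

24.7 MJ/m²

Solar declination: sin δ = sin ε · sin L_s = sin 20.90° × sin 270.0° = -0.35674, so δ = -20.900°.
cos h₀ = −tan(-32.0°) tan(-20.900°) = -0.2386, h₀ = 1.8117 rad.
Bracket: h₀ sin ϕ sin δ + cos ϕ cos δ sin h₀ = 1.8117×-0.52992×-0.35674 + 0.84805×0.93420×0.97111 = 0.342490 + 0.769360 = 1.111850.
Q̄ = (S_0/π) × [bracket] = (629/π) × 1.111850 = 222.61 W/m².
Daily total = Q̄ × 30.80 h × 3600 s/h = 222.61 × 30.80 × 3600 / 10⁶ = 24.68 MJ/m².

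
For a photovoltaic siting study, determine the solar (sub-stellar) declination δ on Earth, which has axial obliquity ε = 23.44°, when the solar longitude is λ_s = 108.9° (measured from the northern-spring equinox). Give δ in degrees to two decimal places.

δ = +22.11°

sin δ = sin ε · sin λ_s = sin 23.44° × sin 108.9° = 0.376342.
δ = arcsin(0.376342) = +22.11°.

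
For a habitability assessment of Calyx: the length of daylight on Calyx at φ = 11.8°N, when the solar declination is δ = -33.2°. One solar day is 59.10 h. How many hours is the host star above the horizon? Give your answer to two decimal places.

26.97 h

cos H₀ = −tan φ · tan δ = −tan(+11.8°) × tan(-33.200°) = 0.1367, so H₀ = 1.4337 rad = 82.14°.
Daylight = 2H₀/(2π) × 59.10 h = (1.4337/π) × 59.10 = 26.97 h.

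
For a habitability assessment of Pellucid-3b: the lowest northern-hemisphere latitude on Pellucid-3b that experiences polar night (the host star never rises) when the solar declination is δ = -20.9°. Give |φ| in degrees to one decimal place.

Polar night requires cos H₀ = −tan φ tan δ ≥ 1, i.e. tan φ tan δ ≤ −1.
The boundary is |tan φ| · |tan δ| = 1, so |φ| = 90° − |δ| = 90° − 20.9° = 69.1° in the northern hemisphere.

|φ| = 69.1°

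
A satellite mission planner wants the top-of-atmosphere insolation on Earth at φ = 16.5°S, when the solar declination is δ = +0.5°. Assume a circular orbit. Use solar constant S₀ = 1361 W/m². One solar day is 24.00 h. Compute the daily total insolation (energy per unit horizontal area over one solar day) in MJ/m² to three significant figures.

35.7 MJ/m²

cos H₀ = −tan(-16.5°) tan(+0.500°) = 0.0026, H₀ = 1.5682 rad.
Bracket: H₀ sin φ sin δ + cos φ cos δ sin H₀ = 1.5682×-0.28402×0.00873 + 0.95882×0.99996×1.00000 = -0.003888 + 0.958782 = 0.954894.
Q̄ = (S₀/π) × [bracket] = (1361/π) × 0.954894 = 413.68 W/m².
Daily total = Q̄ × 24.00 h × 3600 s/h = 413.68 × 24.00 × 3600 / 10⁶ = 35.74 MJ/m².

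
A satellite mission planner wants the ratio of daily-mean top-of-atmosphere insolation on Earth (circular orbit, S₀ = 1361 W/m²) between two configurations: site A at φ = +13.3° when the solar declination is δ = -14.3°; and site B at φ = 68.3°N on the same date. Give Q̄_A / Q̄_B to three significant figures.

Q̄_A / Q̄_B ≈ 11.5

— Configuration A (φ=+13.3°):
cos H₀ = −tan(+13.3°) tan(-14.300°) = 0.0603, H₀ = 1.5105 rad.
Bracket: H₀ sin φ sin δ + cos φ cos δ sin H₀ = 1.5105×0.23005×-0.24700 + 0.97318×0.96902×0.99818 = -0.085830 + 0.941315 = 0.855485.
Q̄ = (S₀/π) × [bracket] = (1361/π) × 0.855485 = 370.61 W/m².
— Configuration B (φ=+68.3°):
cos H₀ = −tan(+68.3°) tan(-14.300°) = 0.6405, H₀ = 0.8756 rad.
Bracket: H₀ sin φ sin δ + cos φ cos δ sin H₀ = 0.8756×0.92913×-0.24700 + 0.36975×0.96902×0.76794 = -0.200946 + 0.275149 = 0.074203.
Q̄ = (S₀/π) × [bracket] = (1361/π) × 0.074203 = 32.146 W/m².
Ratio Q̄_A / Q̄_B = 370.61 / 32.146 = 11.53.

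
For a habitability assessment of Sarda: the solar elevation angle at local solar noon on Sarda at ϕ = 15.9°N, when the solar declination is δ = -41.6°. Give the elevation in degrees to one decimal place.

At local noon the hour angle is zero, so the zenith angle equals |ϕ − δ| = |+15.9° − (-41.600°)| = 57.500°.
Elevation = 90° − 57.500° = 32.5°.

32.5°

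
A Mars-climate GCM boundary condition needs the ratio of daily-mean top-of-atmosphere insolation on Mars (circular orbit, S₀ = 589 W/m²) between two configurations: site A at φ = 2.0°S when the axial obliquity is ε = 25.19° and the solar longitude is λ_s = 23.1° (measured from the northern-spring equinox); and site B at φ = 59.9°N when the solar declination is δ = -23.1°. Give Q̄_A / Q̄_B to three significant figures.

— Configuration A (φ=-2.0°):
Solar declination: sin δ = sin ε · sin λ_s = sin 25.19° × sin 23.1° = 0.16699, so δ = +9.613°.
cos H₀ = −tan(-2.0°) tan(+9.613°) = 0.0059, H₀ = 1.5649 rad.
Bracket: H₀ sin φ sin δ + cos φ cos δ sin H₀ = 1.5649×-0.03490×0.16699 + 0.99939×0.98596×0.99998 = -0.009120 + 0.985339 = 0.976219.
Q̄ = (S₀/π) × [bracket] = (589/π) × 0.976219 = 183.03 W/m².
— Configuration B (φ=+59.9°):
cos H₀ = −tan(+59.9°) tan(-23.100°) = 0.7358, H₀ = 0.7439 rad.
Bracket: H₀ sin φ sin δ + cos φ cos δ sin H₀ = 0.7439×0.86515×-0.39234 + 0.50151×0.91982×0.67718 = -0.252504 + 0.312382 = 0.059878.
Q̄ = (S₀/π) × [bracket] = (589/π) × 0.059878 = 11.226 W/m².
Ratio Q̄_A / Q̄_B = 183.03 / 11.226 = 16.30.

Q̄_A / Q̄_B ≈ 16.3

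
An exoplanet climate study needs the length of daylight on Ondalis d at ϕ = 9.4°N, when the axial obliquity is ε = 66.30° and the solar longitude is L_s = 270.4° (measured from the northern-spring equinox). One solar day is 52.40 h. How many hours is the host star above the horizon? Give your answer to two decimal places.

Solar declination: sin δ = sin ε · sin L_s = sin 66.30° × sin 270.4° = -0.91564, so δ = -66.297°.
cos h₀ = −tan ϕ · tan δ = −tan(+9.4°) × tan(-66.297°) = 0.3771, so h₀ = 1.1842 rad = 67.85°.
Daylight = 2h₀/(2π) × 52.40 h = (1.1842/π) × 52.40 = 19.75 h.

19.75 h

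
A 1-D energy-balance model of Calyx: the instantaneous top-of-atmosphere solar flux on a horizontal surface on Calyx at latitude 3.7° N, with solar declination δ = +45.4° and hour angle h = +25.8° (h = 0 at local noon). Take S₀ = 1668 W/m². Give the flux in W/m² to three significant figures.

1.13e+03 W/m²

cos θ_z = sin φ sin δ + cos φ cos δ cos h = 0.045949 + 0.630844 = 0.676793.
Flux = S₀ · cos θ_z = 1668 × 0.676793 = 1129 W/m².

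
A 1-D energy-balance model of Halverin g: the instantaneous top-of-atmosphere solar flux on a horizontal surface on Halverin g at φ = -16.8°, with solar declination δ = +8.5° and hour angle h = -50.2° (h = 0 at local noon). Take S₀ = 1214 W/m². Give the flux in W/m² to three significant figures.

684 W/m²

cos θ_z = sin φ sin δ + cos φ cos δ cos h = -0.042722 + 0.606059 = 0.563337.
Flux = S₀ · cos θ_z = 1214 × 0.563337 = 683.9 W/m².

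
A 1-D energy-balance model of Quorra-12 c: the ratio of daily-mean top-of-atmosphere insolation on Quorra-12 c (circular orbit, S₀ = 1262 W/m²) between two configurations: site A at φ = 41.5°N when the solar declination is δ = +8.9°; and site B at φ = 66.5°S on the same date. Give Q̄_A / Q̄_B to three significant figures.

— Configuration A (φ=+41.5°):
cos H₀ = −tan(+41.5°) tan(+8.900°) = -0.1385, H₀ = 1.7098 rad.
Bracket: H₀ sin φ sin δ + cos φ cos δ sin H₀ = 1.7098×0.66262×0.15471 + 0.74896×0.98796×0.99036 = 0.175278 + 0.732809 = 0.908087.
Q̄ = (S₀/π) × [bracket] = (1262/π) × 0.908087 = 364.78 W/m².
— Configuration B (φ=-66.5°):
cos H₀ = −tan(-66.5°) tan(+8.900°) = 0.3601, H₀ = 1.2024 rad.
Bracket: H₀ sin φ sin δ + cos φ cos δ sin H₀ = 1.2024×-0.91706×0.15471 + 0.39875×0.98796×0.93290 = -0.170595 + 0.367515 = 0.196920.
Q̄ = (S₀/π) × [bracket] = (1262/π) × 0.196920 = 79.104 W/m².
Ratio Q̄_A / Q̄_B = 364.78 / 79.104 = 4.611.

Q̄_A / Q̄_B ≈ 4.61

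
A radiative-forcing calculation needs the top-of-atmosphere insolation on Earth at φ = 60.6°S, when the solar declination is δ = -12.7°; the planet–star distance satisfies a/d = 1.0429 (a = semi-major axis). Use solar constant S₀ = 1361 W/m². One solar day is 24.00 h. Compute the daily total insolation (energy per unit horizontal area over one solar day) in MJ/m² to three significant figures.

cos H₀ = −tan(-60.6°) tan(-12.700°) = -0.3999, H₀ = 1.9823 rad.
Bracket: H₀ sin φ sin δ + cos φ cos δ sin H₀ = 1.9823×-0.87121×-0.21985 + 0.49090×0.97553×0.91654 = 0.379681 + 0.438920 = 0.818601.
Inverse-square distance factor (a/d)² = 1.0429² = 1.087640.
Q̄ = (S₀/π) × 1.087640 × [bracket] = (1361/π) × 1.087640 × 0.818601 = 385.71 W/m².
Daily total = Q̄ × 24.00 h × 3600 s/h = 385.71 × 24.00 × 3600 / 10⁶ = 33.33 MJ/m².

33.3 MJ/m²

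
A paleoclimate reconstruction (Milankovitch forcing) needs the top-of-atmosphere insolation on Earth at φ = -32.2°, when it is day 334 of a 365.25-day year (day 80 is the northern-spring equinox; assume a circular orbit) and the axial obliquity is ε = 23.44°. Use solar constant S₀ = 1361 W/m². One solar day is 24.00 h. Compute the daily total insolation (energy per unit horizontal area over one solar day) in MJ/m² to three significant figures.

42.1 MJ/m²

Solar longitude: λ_s = 360° × (334 − 80)/365.25 = 250.349°.
sin δ = sin 23.44° × sin 250.349° = -0.37462, so δ = -22.001°.
cos H₀ = −tan(-32.2°) tan(-22.001°) = -0.2544, H₀ = 1.8281 rad.
Bracket: H₀ sin φ sin δ + cos φ cos δ sin H₀ = 1.8281×-0.53288×-0.37462 + 0.84619×0.92718×0.96709 = 0.364939 + 0.758750 = 1.123689.
Q̄ = (S₀/π) × [bracket] = (1361/π) × 1.123689 = 486.80 W/m².
Daily total = Q̄ × 24.00 h × 3600 s/h = 486.80 × 24.00 × 3600 / 10⁶ = 42.06 MJ/m².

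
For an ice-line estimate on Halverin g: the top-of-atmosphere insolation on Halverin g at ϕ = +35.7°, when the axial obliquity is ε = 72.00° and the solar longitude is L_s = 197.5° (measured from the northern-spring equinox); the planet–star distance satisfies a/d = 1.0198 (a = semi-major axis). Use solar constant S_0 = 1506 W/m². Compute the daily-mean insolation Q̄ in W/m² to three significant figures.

Q̄ ≈ 266 W/m²

Solar declination: sin δ = sin ε · sin L_s = sin 72.00° × sin 197.5° = -0.28599, so δ = -16.618°.
cos h₀ = −tan(+35.7°) tan(-16.618°) = 0.2145, h₀ = 1.3547 rad.
Bracket: h₀ sin ϕ sin δ + cos ϕ cos δ sin h₀ = 1.3547×0.58354×-0.28599 + 0.81208×0.95823×0.97673 = -0.226081 + 0.760052 = 0.533971.
Inverse-square distance factor (a/d)² = 1.0198² = 1.039992.
Q̄ = (S_0/π) × 1.039992 × [bracket] = (1506/π) × 1.039992 × 0.533971 = 266.2 W/m².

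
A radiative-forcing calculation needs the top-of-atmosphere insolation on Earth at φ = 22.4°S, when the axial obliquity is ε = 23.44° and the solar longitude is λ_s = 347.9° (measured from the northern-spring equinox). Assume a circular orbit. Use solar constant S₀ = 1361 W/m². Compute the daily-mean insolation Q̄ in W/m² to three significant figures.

Q̄ ≈ 421 W/m²

Solar declination: sin δ = sin ε · sin λ_s = sin 23.44° × sin 347.9° = -0.08338, so δ = -4.783°.
cos H₀ = −tan(-22.4°) tan(-4.783°) = -0.0345, H₀ = 1.6053 rad.
Bracket: H₀ sin φ sin δ + cos φ cos δ sin H₀ = 1.6053×-0.38107×-0.08338 + 0.92455×0.99652×0.99941 = 0.051006 + 0.920789 = 0.971795.
Q̄ = (S₀/π) × [bracket] = (1361/π) × 0.971795 = 421.0 W/m².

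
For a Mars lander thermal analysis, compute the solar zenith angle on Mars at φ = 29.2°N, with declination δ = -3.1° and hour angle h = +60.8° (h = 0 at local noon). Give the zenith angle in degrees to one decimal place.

θ_z = 66.5°

cos θ_z = sin φ sin δ + cos φ cos δ cos h = -0.026383 + 0.425240 = 0.398857.
θ_z = arccos(0.398857) = 66.5°.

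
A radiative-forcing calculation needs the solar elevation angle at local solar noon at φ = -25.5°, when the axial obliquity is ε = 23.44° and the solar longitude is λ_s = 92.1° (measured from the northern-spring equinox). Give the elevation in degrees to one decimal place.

Solar declination: sin δ = sin ε · sin λ_s = sin 23.44° × sin 92.1° = 0.39752, so δ = +23.423°.
At local noon the hour angle is zero, so the zenith angle equals |φ − δ| = |-25.5° − (+23.423°)| = 48.923°.
Elevation = 90° − 48.923° = 41.1°.

41.1°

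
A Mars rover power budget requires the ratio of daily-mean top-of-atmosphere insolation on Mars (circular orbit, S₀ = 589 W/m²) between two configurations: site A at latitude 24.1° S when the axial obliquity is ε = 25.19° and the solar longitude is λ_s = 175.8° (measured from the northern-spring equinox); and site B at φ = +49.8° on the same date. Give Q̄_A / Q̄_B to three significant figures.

— Configuration A (φ=-24.1°):
Solar declination: sin δ = sin ε · sin λ_s = sin 25.19° × sin 175.8° = 0.03117, so δ = +1.786°.
cos H₀ = −tan(-24.1°) tan(+1.786°) = 0.0140, H₀ = 1.5568 rad.
Bracket: H₀ sin φ sin δ + cos φ cos δ sin H₀ = 1.5568×-0.40833×0.03117 + 0.91283×0.99951×0.99990 = -0.019814 + 0.912291 = 0.892477.
Q̄ = (S₀/π) × [bracket] = (589/π) × 0.892477 = 167.33 W/m².
— Configuration B (φ=+49.8°):
cos H₀ = −tan(+49.8°) tan(+1.786°) = -0.0369, H₀ = 1.6077 rad.
Bracket: H₀ sin φ sin δ + cos φ cos δ sin H₀ = 1.6077×0.76380×0.03117 + 0.64546×0.99951×0.99932 = 0.038276 + 0.644705 = 0.682981.
Q̄ = (S₀/π) × [bracket] = (589/π) × 0.682981 = 128.05 W/m².
Ratio Q̄_A / Q̄_B = 167.33 / 128.05 = 1.307.

Q̄_A / Q̄_B ≈ 1.31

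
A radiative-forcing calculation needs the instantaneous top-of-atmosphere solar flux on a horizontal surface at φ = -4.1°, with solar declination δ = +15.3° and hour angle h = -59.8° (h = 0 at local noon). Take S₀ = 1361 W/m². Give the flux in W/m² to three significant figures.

633 W/m²

cos θ_z = sin φ sin δ + cos φ cos δ cos h = -0.018866 + 0.483950 = 0.465084.
Flux = S₀ · cos θ_z = 1361 × 0.465084 = 633.0 W/m².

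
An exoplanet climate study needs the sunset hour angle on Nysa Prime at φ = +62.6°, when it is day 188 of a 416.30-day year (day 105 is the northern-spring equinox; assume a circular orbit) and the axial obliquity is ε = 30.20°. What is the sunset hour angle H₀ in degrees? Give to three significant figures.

H₀ = 180°

Solar longitude: λ_s = 360° × (188 − 105)/416.30 = 71.775°.
sin δ = sin 30.20° × sin 71.775° = 0.47779, so δ = +28.541°.
Sunrise equation: cos H₀ = −tan φ · tan δ = -1.0493 ≤ −1, so the host star never sets (polar day) and H₀ = π.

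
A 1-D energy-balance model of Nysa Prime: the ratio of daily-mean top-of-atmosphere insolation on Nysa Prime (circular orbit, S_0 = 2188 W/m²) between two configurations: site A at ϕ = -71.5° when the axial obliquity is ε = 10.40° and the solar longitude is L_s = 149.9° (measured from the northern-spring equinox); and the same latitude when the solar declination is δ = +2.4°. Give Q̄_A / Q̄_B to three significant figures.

— Configuration A (ϕ=-71.5°):
Solar declination: sin δ = sin ε · sin L_s = sin 10.40° × sin 149.9° = 0.09053, so δ = +5.194°.
cos h₀ = −tan(-71.5°) tan(+5.194°) = 0.2717, h₀ = 1.2956 rad.
Bracket: h₀ sin ϕ sin δ + cos ϕ cos δ sin h₀ = 1.2956×-0.94832×0.09053 + 0.31730×0.99589×0.96239 = -0.111229 + 0.304111 = 0.192882.
Q̄ = (S_0/π) × [bracket] = (2188/π) × 0.192882 = 134.33 W/m².
— Configuration B (ϕ=-71.5°):
cos h₀ = −tan(-71.5°) tan(+2.400°) = 0.1253, h₀ = 1.4452 rad.
Bracket: h₀ sin ϕ sin δ + cos ϕ cos δ sin h₀ = 1.4452×-0.94832×0.04188 + 0.31730×0.99912×0.99212 = -0.057397 + 0.314523 = 0.257126.
Q̄ = (S_0/π) × [bracket] = (2188/π) × 0.257126 = 179.08 W/m².
Ratio Q̄_A / Q̄_B = 134.33 / 179.08 = 0.7501.

Q̄_A / Q̄_B ≈ 0.750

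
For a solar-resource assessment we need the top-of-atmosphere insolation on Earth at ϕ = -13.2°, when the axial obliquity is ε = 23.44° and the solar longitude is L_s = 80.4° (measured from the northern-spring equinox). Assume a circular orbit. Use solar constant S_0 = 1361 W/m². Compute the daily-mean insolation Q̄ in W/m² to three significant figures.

Q̄ ≈ 329 W/m²

Solar declination: sin δ = sin ε · sin L_s = sin 23.44° × sin 80.4° = 0.39222, so δ = +23.093°.
cos h₀ = −tan(-13.2°) tan(+23.093°) = 0.1000, h₀ = 1.4706 rad.
Bracket: h₀ sin ϕ sin δ + cos ϕ cos δ sin h₀ = 1.4706×-0.22835×0.39222 + 0.97358×0.91987×0.99499 = -0.131712 + 0.891080 = 0.759368.
Q̄ = (S_0/π) × [bracket] = (1361/π) × 0.759368 = 329.0 W/m².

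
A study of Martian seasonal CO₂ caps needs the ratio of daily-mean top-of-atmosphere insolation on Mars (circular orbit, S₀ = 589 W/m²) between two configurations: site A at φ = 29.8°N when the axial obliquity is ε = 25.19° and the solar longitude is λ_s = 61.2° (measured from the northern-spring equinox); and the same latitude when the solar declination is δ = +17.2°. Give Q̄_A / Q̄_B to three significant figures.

Q̄_A / Q̄_B ≈ 1.04

— Configuration A (φ=+29.8°):
Solar declination: sin δ = sin ε · sin λ_s = sin 25.19° × sin 61.2° = 0.37297, so δ = +21.899°.
cos H₀ = −tan(+29.8°) tan(+21.899°) = -0.2302, H₀ = 1.8031 rad.
Bracket: H₀ sin φ sin δ + cos φ cos δ sin H₀ = 1.8031×0.49697×0.37297 + 0.86777×0.92784×0.97314 = 0.334213 + 0.783525 = 1.117738.
Q̄ = (S₀/π) × [bracket] = (589/π) × 1.117738 = 209.56 W/m².
— Configuration B (φ=+29.8°):
cos H₀ = −tan(+29.8°) tan(+17.200°) = -0.1773, H₀ = 1.7490 rad.
Bracket: H₀ sin φ sin δ + cos φ cos δ sin H₀ = 1.7490×0.49697×0.29571 + 0.86777×0.95528×0.98416 = 0.257031 + 0.815833 = 1.072864.
Q̄ = (S₀/π) × [bracket] = (589/π) × 1.072864 = 201.15 W/m².
Ratio Q̄_A / Q̄_B = 209.56 / 201.15 = 1.042.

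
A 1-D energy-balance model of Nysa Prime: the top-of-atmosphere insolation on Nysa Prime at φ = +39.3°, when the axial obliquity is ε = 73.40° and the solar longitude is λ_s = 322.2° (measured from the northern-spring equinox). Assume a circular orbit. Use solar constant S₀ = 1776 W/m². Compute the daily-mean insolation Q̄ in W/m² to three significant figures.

Q̄ ≈ 88.2 W/m²

Solar declination: sin δ = sin ε · sin λ_s = sin 73.40° × sin 322.2° = -0.58736, so δ = -35.970°.
cos H₀ = −tan(+39.3°) tan(-35.970°) = 0.5940, H₀ = 0.9348 rad.
Bracket: H₀ sin φ sin δ + cos φ cos δ sin H₀ = 0.9348×0.63338×-0.58736 + 0.77384×0.80932×0.80445 = -0.347766 + 0.503814 = 0.156048.
Q̄ = (S₀/π) × [bracket] = (1776/π) × 0.156048 = 88.22 W/m².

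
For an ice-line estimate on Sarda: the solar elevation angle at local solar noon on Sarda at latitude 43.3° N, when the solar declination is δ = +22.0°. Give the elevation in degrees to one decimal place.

68.7°

At local noon the hour angle is zero, so the zenith angle equals |ϕ − δ| = |+43.3° − (+22.000°)| = 21.300°.
Elevation = 90° − 21.300° = 68.7°.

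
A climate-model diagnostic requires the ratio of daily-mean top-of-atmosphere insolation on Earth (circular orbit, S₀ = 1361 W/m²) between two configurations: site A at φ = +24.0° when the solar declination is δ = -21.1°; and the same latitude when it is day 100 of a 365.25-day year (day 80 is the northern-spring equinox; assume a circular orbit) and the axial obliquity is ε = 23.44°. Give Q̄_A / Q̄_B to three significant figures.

— Configuration A (φ=+24.0°):
cos H₀ = −tan(+24.0°) tan(-21.100°) = 0.1718, H₀ = 1.3981 rad.
Bracket: H₀ sin φ sin δ + cos φ cos δ sin H₀ = 1.3981×0.40674×-0.36000 + 0.91355×0.93295×0.98513 = -0.204719 + 0.839623 = 0.634904.
Q̄ = (S₀/π) × [bracket] = (1361/π) × 0.634904 = 275.05 W/m².
— Configuration B (φ=+24.0°):
Solar longitude: λ_s = 360° × (100 − 80)/365.25 = 19.713°.
sin δ = sin 23.44° × sin 19.713° = 0.13417, so δ = +7.711°.
cos H₀ = −tan(+24.0°) tan(+7.711°) = -0.0603, H₀ = 1.6311 rad.
Bracket: H₀ sin φ sin δ + cos φ cos δ sin H₀ = 1.6311×0.40674×0.13417 + 0.91355×0.99096×0.99818 = 0.089013 + 0.903644 = 0.992657.
Q̄ = (S₀/π) × [bracket] = (1361/π) × 0.992657 = 430.04 W/m².
Ratio Q̄_A / Q̄_B = 275.05 / 430.04 = 0.6396.

Q̄_A / Q̄_B ≈ 0.640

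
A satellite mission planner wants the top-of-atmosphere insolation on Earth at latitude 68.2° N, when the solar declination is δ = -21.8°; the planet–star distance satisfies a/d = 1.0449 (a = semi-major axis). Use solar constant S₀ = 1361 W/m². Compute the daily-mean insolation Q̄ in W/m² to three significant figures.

cos H₀ = −tan(+68.2°) tan(-21.800°) = 1.0000 ≥ 1 ⇒ polar night, H₀ = 0 and Q̄ = 0.
Inverse-square distance factor (a/d)² = 1.0449² = 1.091816.

Q̄ ≈ 0.00 W/m²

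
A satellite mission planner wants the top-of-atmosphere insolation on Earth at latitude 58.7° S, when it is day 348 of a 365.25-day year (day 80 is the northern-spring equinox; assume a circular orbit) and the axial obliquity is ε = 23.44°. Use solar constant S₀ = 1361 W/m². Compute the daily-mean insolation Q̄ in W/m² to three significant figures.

Q̄ ≈ 491 W/m²

Solar longitude: λ_s = 360° × (348 − 80)/365.25 = 264.148°.
sin δ = sin 23.44° × sin 264.148° = -0.39572, so δ = -23.311°.
cos H₀ = −tan(-58.7°) tan(-23.311°) = -0.7087, H₀ = 2.3584 rad.
Bracket: H₀ sin φ sin δ + cos φ cos δ sin H₀ = 2.3584×-0.85446×-0.39572 + 0.51952×0.91837×0.70552 = 0.797439 + 0.336612 = 1.134051.
Q̄ = (S₀/π) × [bracket] = (1361/π) × 1.134051 = 491.3 W/m².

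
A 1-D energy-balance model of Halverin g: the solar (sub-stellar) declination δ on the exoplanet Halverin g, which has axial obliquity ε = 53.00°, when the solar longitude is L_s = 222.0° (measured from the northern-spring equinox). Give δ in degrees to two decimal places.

sin δ = sin ε · sin L_s = sin 53.00° × sin 222.0° = -0.534391.
δ = arcsin(-0.534391) = -32.30°.

δ = -32.30°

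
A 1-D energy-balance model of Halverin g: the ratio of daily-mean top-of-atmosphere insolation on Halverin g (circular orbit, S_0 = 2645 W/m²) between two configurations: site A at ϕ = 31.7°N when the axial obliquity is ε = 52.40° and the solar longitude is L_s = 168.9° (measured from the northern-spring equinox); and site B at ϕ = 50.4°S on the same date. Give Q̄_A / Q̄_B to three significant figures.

— Configuration A (ϕ=+31.7°):
Solar declination: sin δ = sin ε · sin L_s = sin 52.40° × sin 168.9° = 0.15253, so δ = +8.774°.
cos h₀ = −tan(+31.7°) tan(+8.774°) = -0.0953, h₀ = 1.6663 rad.
Bracket: h₀ sin ϕ sin δ + cos ϕ cos δ sin h₀ = 1.6663×0.52547×0.15253 + 0.85081×0.98830×0.99545 = 0.133554 + 0.837030 = 0.970584.
Q̄ = (S_0/π) × [bracket] = (2645/π) × 0.970584 = 817.16 W/m².
— Configuration B (ϕ=-50.4°):
cos h₀ = −tan(-50.4°) tan(+8.774°) = 0.1866, h₀ = 1.3831 rad.
Bracket: h₀ sin ϕ sin δ + cos ϕ cos δ sin h₀ = 1.3831×-0.77051×0.15253 + 0.63742×0.98830×0.98244 = -0.162550 + 0.618900 = 0.456350.
Q̄ = (S_0/π) × [bracket] = (2645/π) × 0.456350 = 384.21 W/m².
Ratio Q̄_A / Q̄_B = 817.16 / 384.21 = 2.127.

Q̄_A / Q̄_B ≈ 2.13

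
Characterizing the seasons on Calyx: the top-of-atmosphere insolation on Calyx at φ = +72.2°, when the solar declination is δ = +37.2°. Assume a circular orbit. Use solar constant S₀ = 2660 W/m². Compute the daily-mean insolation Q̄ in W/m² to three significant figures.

Q̄ ≈ 1.53e+03 W/m²

cos H₀ = −tan(+72.2°) tan(+37.200°) = -2.3641 ≤ −1 ⇒ polar day, H₀ = π.
Bracket: H₀ sin φ sin δ + cos φ cos δ sin H₀ = 3.1416×0.95213×0.60460 + 0.30570×0.79653×0.00000 = 1.808487 + 0.000000 = 1.808487.
Q̄ = (S₀/π) × [bracket] = (2660/π) × 1.808487 = 1531 W/m².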